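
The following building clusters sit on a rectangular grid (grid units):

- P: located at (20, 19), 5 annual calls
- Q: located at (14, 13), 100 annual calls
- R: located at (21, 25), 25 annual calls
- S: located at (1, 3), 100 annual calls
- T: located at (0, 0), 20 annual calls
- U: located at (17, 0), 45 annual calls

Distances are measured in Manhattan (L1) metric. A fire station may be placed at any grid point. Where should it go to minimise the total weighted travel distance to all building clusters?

(14, 3)

Manhattan distance separates: Σwᵢ(|x−xᵢ|+|y−yᵢ|) = Σwᵢ|x−xᵢ| + Σwᵢ|y−yᵢ|, so x and y are optimised independently as 1-D weighted medians.
Total weight W = 295; half = 147.5.
x-coordinate, sorted with cumulative weight:
  x=0 (T, w=20) cum 20
  x=1 (S, w=100) cum 120
  x=14 (Q, w=100) cum 220  ← median
  x=17 (U, w=45) cum 265
  x=20 (P, w=5) cum 270
  x=21 (R, w=25) cum 295
⇒ x* = 14
y-coordinate, sorted with cumulative weight:
  y=0 (T, w=20) cum 20
  y=0 (U, w=45) cum 65
  y=3 (S, w=100) cum 165  ← median
  y=13 (Q, w=100) cum 265
  y=19 (P, w=5) cum 270
  y=25 (R, w=25) cum 295
⇒ y* = 3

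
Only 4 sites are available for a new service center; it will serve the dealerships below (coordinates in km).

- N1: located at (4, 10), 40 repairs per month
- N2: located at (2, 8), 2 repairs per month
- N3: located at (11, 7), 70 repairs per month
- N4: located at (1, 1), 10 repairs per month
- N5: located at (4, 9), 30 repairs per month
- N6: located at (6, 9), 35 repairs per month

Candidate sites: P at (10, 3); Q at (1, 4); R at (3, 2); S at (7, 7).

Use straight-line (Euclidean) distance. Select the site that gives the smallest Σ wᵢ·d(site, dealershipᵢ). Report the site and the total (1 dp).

S, total 731.2 km

Total weighted distance at each candidate:
  P (10, 3): total = 1275.4
  Q (1, 4): total = 1459.8
  R (3, 2): total = 1496.1
  S (7, 7): total = 731.2
Minimum is at S with total 731.2 km.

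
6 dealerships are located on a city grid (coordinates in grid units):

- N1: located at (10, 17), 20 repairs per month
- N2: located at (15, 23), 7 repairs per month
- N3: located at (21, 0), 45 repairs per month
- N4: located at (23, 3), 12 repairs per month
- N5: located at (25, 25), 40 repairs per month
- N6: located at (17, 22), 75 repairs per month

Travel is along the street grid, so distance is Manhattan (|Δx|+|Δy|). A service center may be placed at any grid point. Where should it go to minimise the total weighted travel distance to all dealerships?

(17, 22)

Manhattan distance separates: Σwᵢ(|x−xᵢ|+|y−yᵢ|) = Σwᵢ|x−xᵢ| + Σwᵢ|y−yᵢ|, so x and y are optimised independently as 1-D weighted medians.
Total weight W = 199; half = 99.5.
x-coordinate, sorted with cumulative weight:
  x=10 (N1, w=20) cum 20
  x=15 (N2, w=7) cum 27
  x=17 (N6, w=75) cum 102  ← median
  x=21 (N3, w=45) cum 147
  x=23 (N4, w=12) cum 159
  x=25 (N5, w=40) cum 199
⇒ x* = 17
y-coordinate, sorted with cumulative weight:
  y=0 (N3, w=45) cum 45
  y=3 (N4, w=12) cum 57
  y=17 (N1, w=20) cum 77
  y=22 (N6, w=75) cum 152  ← median
  y=23 (N2, w=7) cum 159
  y=25 (N5, w=40) cum 199
⇒ y* = 22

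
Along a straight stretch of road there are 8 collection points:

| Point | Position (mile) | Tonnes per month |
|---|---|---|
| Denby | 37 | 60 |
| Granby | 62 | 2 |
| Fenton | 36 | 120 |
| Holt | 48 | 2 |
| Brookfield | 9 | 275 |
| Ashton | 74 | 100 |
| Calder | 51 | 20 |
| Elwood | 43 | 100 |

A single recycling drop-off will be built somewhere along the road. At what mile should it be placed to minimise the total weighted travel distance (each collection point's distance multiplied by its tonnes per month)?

x = 36

For a sum of weighted absolute distances on a line, the optimum is the weighted median (not the mean). Total weight W = 679; half-weight = 339.5.
Sort by position and accumulate weight:
  mile 9 (Brookfield, w=275) → cum 275
  mile 36 (Fenton, w=120) → cum 395  ≥ 339.5 → median here
  mile 37 (Denby, w=60) → cum 455
  mile 43 (Elwood, w=100) → cum 555
  mile 48 (Holt, w=2) → cum 557
  mile 51 (Calder, w=20) → cum 577
  mile 62 (Granby, w=2) → cum 579
  mile 74 (Ashton, w=100) → cum 679
Optimal location: mile 36.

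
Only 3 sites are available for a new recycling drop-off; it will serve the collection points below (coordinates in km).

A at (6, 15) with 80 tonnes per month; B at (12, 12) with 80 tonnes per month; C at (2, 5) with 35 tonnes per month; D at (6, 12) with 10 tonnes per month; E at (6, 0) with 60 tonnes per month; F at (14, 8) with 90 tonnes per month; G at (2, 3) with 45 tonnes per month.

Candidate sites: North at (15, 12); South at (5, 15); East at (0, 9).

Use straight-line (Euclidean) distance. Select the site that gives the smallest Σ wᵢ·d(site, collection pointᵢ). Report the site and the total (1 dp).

South, total 3571.1 km

Total weighted distance at each candidate:
  North (15, 12): total = 3588.3
  South (5, 15): total = 3571.1
  East (0, 9): total = 4088.8
Minimum is at South with total 3571.1 km.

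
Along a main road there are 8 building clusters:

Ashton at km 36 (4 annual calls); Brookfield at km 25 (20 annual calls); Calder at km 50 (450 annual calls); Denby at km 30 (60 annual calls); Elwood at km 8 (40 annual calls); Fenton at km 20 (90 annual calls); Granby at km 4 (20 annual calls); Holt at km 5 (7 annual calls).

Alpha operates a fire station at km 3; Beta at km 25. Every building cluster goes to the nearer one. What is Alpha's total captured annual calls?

The indifferent point is the midpoint (3+25)/2 = 14; building clusters left of it (closer to Alpha at 3) go to Alpha, those right go to Beta.
  Granby at 4 (w=20) → Alpha
  Holt at 5 (w=7) → Alpha
  Elwood at 8 (w=40) → Alpha
  Fenton at 20 (w=90) → Beta
  Brookfield at 25 (w=20) → Beta
  Denby at 30 (w=60) → Beta
  Ashton at 36 (w=4) → Beta
  Calder at 50 (w=450) → Beta
Alpha captures 67; Beta captures 624.

67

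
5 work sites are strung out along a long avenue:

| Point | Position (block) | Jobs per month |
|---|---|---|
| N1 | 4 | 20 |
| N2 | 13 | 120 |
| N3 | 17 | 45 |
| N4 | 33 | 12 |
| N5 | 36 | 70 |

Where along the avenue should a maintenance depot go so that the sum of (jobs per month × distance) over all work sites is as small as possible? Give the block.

For a sum of weighted absolute distances on a line, the optimum is the weighted median (not the mean). Total weight W = 267; half-weight = 133.5.
Sort by position and accumulate weight:
  block 4 (N1, w=20) → cum 20
  block 13 (N2, w=120) → cum 140  ≥ 133.5 → median here
  block 17 (N3, w=45) → cum 185
  block 33 (N4, w=12) → cum 197
  block 36 (N5, w=70) → cum 267
Optimal location: block 13.

x = 13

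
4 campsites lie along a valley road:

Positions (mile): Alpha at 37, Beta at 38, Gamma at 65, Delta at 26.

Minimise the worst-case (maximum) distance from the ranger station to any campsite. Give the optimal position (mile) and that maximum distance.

The 1-center on a line is the midpoint of the two extreme points: leftmost at 26, rightmost at 65.
Optimal location = (26 + 65)/2 = 45.5; maximum distance = (65 − 26)/2 = 19.5.

location 45.5, max distance 19.5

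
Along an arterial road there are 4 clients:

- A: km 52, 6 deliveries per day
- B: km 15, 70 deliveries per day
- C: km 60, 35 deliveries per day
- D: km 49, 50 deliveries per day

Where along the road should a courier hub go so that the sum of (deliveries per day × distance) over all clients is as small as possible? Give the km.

x = 49

For a sum of weighted absolute distances on a line, the optimum is the weighted median (not the mean). Total weight W = 161; half-weight = 80.5.
Sort by position and accumulate weight:
  km 15 (B, w=70) → cum 70
  km 49 (D, w=50) → cum 120  ≥ 80.5 → median here
  km 52 (A, w=6) → cum 126
  km 60 (C, w=35) → cum 161
Optimal location: km 49.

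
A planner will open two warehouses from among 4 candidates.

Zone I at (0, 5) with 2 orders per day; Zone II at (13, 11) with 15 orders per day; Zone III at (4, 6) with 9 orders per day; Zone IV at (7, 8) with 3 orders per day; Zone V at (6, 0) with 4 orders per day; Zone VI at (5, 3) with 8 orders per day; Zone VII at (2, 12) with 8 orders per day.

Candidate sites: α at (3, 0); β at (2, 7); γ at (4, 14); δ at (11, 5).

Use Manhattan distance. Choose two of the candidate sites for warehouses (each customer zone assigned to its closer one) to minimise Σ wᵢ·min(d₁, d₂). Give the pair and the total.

Evaluate every pair (each demand assigned to the nearer of the two):
  {β, δ}: total = 309
  {β, γ}: total = 365
  {α, β}: total = 370
  {α, γ}: total = 370
  {γ, δ}: total = 371
  {α, δ}: total = 376
Best pair: {β, δ} with total 309.

{β, δ}, total 309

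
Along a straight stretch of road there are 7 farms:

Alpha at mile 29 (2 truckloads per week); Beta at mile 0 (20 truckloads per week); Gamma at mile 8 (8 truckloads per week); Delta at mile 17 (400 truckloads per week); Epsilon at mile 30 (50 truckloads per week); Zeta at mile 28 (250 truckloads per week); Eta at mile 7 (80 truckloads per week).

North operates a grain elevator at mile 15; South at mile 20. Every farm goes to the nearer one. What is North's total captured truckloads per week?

508

The indifferent point is the midpoint (15+20)/2 = 17.5; farms left of it (closer to North at 15) go to North, those right go to South.
  Beta at 0 (w=20) → North
  Eta at 7 (w=80) → North
  Gamma at 8 (w=8) → North
  Delta at 17 (w=400) → North
  Zeta at 28 (w=250) → South
  Alpha at 29 (w=2) → South
  Epsilon at 30 (w=50) → South
North captures 508; South captures 302.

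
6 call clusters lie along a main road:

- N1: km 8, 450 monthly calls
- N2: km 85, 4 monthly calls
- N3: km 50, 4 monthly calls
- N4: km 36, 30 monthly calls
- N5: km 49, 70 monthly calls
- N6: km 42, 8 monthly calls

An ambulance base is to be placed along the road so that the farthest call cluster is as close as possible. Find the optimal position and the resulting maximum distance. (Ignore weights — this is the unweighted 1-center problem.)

location 46.5, max distance 38.5

The 1-center on a line is the midpoint of the two extreme points: leftmost at 8, rightmost at 85.
Optimal location = (8 + 85)/2 = 46.5; maximum distance = (85 − 8)/2 = 38.5.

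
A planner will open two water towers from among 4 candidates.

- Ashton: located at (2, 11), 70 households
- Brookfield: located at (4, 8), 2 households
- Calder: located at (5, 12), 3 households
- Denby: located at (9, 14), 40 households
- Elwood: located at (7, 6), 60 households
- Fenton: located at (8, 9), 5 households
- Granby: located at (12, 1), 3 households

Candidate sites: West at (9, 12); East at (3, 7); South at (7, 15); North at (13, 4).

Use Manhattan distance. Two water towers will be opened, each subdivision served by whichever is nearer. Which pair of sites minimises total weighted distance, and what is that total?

Evaluate every pair (each demand assigned to the nearer of the two):
  {West, East}: total = 808
  {East, South}: total = 869
  {West, North}: total = 1182
  {West, South}: total = 1212
  {East, North}: total = 1242
  {South, North}: total = 1312
Best pair: {West, East} with total 808.

{West, East}, total 808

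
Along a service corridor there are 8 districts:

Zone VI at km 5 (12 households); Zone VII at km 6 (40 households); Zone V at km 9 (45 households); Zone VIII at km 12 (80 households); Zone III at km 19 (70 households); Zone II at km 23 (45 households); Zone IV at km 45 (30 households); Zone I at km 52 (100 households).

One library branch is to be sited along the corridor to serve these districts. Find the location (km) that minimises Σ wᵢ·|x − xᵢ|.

For a sum of weighted absolute distances on a line, the optimum is the weighted median (not the mean). Total weight W = 422; half-weight = 211.
Sort by position and accumulate weight:
  km 5 (Zone VI, w=12) → cum 12
  km 6 (Zone VII, w=40) → cum 52
  km 9 (Zone V, w=45) → cum 97
  km 12 (Zone VIII, w=80) → cum 177
  km 19 (Zone III, w=70) → cum 247  ≥ 211 → median here
  km 23 (Zone II, w=45) → cum 292
  km 45 (Zone IV, w=30) → cum 322
  km 52 (Zone I, w=100) → cum 422
Optimal location: km 19.

x = 19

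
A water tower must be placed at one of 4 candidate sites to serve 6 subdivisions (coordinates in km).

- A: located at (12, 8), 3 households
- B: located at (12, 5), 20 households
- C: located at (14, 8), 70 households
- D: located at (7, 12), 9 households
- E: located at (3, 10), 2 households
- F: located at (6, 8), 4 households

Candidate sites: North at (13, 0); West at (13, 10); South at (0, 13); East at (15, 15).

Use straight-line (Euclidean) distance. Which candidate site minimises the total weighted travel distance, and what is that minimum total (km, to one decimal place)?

Total weighted distance at each candidate:
  North (13, 0): total = 882.1
  West (13, 10): total = 371.3
  South (0, 13): total = 1471.4
  East (15, 15): total = 875.1
Minimum is at West with total 371.3 km.

West, total 371.3 km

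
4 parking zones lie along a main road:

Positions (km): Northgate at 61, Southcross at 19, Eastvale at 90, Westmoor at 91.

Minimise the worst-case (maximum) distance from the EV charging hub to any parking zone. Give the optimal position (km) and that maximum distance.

location 55, max distance 36

The 1-center on a line is the midpoint of the two extreme points: leftmost at 19, rightmost at 91.
Optimal location = (19 + 91)/2 = 55; maximum distance = (91 − 19)/2 = 36.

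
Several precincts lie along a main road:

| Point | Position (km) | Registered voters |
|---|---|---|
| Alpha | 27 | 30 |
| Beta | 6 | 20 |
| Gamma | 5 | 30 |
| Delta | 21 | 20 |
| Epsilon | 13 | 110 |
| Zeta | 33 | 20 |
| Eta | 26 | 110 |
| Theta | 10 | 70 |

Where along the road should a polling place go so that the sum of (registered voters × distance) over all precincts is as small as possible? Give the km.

x = 13

For a sum of weighted absolute distances on a line, the optimum is the weighted median (not the mean). Total weight W = 410; half-weight = 205.
Sort by position and accumulate weight:
  km 5 (Gamma, w=30) → cum 30
  km 6 (Beta, w=20) → cum 50
  km 10 (Theta, w=70) → cum 120
  km 13 (Epsilon, w=110) → cum 230  ≥ 205 → median here
  km 21 (Delta, w=20) → cum 250
  km 26 (Eta, w=110) → cum 360
  km 27 (Alpha, w=30) → cum 390
  km 33 (Zeta, w=20) → cum 410
Optimal location: km 13.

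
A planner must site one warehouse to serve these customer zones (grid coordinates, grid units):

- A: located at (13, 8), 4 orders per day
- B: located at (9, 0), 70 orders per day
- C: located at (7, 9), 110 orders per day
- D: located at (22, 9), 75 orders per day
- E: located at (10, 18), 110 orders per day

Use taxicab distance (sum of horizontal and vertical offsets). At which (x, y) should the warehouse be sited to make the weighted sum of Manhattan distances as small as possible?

(10, 9)

Manhattan distance separates: Σwᵢ(|x−xᵢ|+|y−yᵢ|) = Σwᵢ|x−xᵢ| + Σwᵢ|y−yᵢ|, so x and y are optimised independently as 1-D weighted medians.
Total weight W = 369; half = 184.5.
x-coordinate, sorted with cumulative weight:
  x=7 (C, w=110) cum 110
  x=9 (B, w=70) cum 180
  x=10 (E, w=110) cum 290  ← median
  x=13 (A, w=4) cum 294
  x=22 (D, w=75) cum 369
⇒ x* = 10
y-coordinate, sorted with cumulative weight:
  y=0 (B, w=70) cum 70
  y=8 (A, w=4) cum 74
  y=9 (C, w=110) cum 184
  y=9 (D, w=75) cum 259  ← median
  y=18 (E, w=110) cum 369
⇒ y* = 9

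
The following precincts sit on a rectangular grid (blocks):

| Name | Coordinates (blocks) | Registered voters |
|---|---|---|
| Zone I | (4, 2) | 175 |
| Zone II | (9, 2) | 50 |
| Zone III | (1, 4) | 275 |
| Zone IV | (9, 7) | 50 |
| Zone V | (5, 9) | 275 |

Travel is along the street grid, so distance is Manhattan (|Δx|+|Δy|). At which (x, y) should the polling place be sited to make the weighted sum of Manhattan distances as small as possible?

Manhattan distance separates: Σwᵢ(|x−xᵢ|+|y−yᵢ|) = Σwᵢ|x−xᵢ| + Σwᵢ|y−yᵢ|, so x and y are optimised independently as 1-D weighted medians.
Total weight W = 825; half = 412.5.
x-coordinate, sorted with cumulative weight:
  x=1 (Zone III, w=275) cum 275
  x=4 (Zone I, w=175) cum 450  ← median
  x=5 (Zone V, w=275) cum 725
  x=9 (Zone II, w=50) cum 775
  x=9 (Zone IV, w=50) cum 825
⇒ x* = 4
y-coordinate, sorted with cumulative weight:
  y=2 (Zone I, w=175) cum 175
  y=2 (Zone II, w=50) cum 225
  y=4 (Zone III, w=275) cum 500  ← median
  y=7 (Zone IV, w=50) cum 550
  y=9 (Zone V, w=275) cum 825
⇒ y* = 4

(4, 4)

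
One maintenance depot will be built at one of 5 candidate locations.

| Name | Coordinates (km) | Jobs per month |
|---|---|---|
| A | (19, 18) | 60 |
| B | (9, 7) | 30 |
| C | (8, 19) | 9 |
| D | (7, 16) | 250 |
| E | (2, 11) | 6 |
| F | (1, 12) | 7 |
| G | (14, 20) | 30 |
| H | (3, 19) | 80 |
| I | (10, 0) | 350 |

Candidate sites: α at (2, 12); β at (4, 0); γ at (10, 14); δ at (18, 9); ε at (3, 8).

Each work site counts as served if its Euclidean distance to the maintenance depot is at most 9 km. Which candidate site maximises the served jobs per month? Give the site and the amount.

γ, covering 405

Coverage radius r = 9 km; a point is covered iff (Δx)²+(Δy)² ≤ 9² = 81.
  α (2, 12): covers {B, D, E, F, H} → 373
  β (4, 0): covers {B, I} → 380
  γ (10, 14): covers {B, C, D, E, G, H} → 405
  δ (18, 9): covers {none} → 0
  ε (3, 8): covers {B, D, E, F} → 293
Maximum coverage at γ: 405 jobs per month.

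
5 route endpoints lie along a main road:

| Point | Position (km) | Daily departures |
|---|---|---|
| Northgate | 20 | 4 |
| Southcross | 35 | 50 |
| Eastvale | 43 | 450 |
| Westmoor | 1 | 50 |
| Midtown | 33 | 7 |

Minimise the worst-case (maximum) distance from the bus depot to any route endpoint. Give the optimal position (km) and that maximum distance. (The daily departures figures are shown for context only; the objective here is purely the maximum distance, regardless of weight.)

location 22, max distance 21

The 1-center on a line is the midpoint of the two extreme points: leftmost at 1, rightmost at 43.
Optimal location = (1 + 43)/2 = 22; maximum distance = (43 − 1)/2 = 21.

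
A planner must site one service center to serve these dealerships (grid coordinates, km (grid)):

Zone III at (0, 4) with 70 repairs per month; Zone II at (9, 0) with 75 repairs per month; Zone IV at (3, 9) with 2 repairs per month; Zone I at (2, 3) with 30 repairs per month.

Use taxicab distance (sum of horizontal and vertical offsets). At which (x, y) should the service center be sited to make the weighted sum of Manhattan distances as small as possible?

Manhattan distance separates: Σwᵢ(|x−xᵢ|+|y−yᵢ|) = Σwᵢ|x−xᵢ| + Σwᵢ|y−yᵢ|, so x and y are optimised independently as 1-D weighted medians.
Total weight W = 177; half = 88.5.
x-coordinate, sorted with cumulative weight:
  x=0 (Zone III, w=70) cum 70
  x=2 (Zone I, w=30) cum 100  ← median
  x=3 (Zone IV, w=2) cum 102
  x=9 (Zone II, w=75) cum 177
⇒ x* = 2
y-coordinate, sorted with cumulative weight:
  y=0 (Zone II, w=75) cum 75
  y=3 (Zone I, w=30) cum 105  ← median
  y=4 (Zone III, w=70) cum 175
  y=9 (Zone IV, w=2) cum 177
⇒ y* = 3

(2, 3)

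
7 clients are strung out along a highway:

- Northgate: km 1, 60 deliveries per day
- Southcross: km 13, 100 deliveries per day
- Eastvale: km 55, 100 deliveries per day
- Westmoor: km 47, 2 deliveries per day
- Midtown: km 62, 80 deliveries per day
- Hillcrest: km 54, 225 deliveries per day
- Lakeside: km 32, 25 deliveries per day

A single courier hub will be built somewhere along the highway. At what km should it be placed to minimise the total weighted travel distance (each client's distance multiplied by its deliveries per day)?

For a sum of weighted absolute distances on a line, the optimum is the weighted median (not the mean). Total weight W = 592; half-weight = 296.
Sort by position and accumulate weight:
  km 1 (Northgate, w=60) → cum 60
  km 13 (Southcross, w=100) → cum 160
  km 32 (Lakeside, w=25) → cum 185
  km 47 (Westmoor, w=2) → cum 187
  km 54 (Hillcrest, w=225) → cum 412  ≥ 296 → median here
  km 55 (Eastvale, w=100) → cum 512
  km 62 (Midtown, w=80) → cum 592
Optimal location: km 54.

x = 54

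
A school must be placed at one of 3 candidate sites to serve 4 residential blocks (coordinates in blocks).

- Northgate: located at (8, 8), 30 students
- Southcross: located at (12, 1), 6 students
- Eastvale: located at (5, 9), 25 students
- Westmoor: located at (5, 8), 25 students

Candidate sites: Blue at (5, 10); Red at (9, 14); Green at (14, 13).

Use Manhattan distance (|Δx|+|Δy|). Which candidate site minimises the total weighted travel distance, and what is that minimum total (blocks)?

Total weighted distance at each candidate:
  Blue (5, 10): total = 321
  Red (9, 14): total = 781
  Green (14, 13): total = 1089
Minimum is at Blue with total 321 blocks.

Blue, total 321 blocks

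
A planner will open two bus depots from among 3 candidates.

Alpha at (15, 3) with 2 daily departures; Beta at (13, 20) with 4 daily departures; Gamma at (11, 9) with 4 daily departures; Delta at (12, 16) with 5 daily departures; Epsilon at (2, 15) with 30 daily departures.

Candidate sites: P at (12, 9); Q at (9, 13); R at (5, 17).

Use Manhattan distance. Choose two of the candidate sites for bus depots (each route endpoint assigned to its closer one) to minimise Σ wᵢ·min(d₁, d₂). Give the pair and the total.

{P, R}, total 251

Evaluate every pair (each demand assigned to the nearer of the two):
  {P, R}: total = 251
  {Q, R}: total = 280
  {P, Q}: total = 366
Best pair: {P, R} with total 251.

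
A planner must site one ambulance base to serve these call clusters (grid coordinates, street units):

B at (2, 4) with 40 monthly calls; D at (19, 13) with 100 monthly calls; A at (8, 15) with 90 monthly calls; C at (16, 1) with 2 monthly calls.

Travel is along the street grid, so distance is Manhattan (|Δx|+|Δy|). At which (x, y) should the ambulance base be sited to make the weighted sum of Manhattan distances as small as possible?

(8, 13)

Manhattan distance separates: Σwᵢ(|x−xᵢ|+|y−yᵢ|) = Σwᵢ|x−xᵢ| + Σwᵢ|y−yᵢ|, so x and y are optimised independently as 1-D weighted medians.
Total weight W = 232; half = 116.
x-coordinate, sorted with cumulative weight:
  x=2 (B, w=40) cum 40
  x=8 (A, w=90) cum 130  ← median
  x=16 (C, w=2) cum 132
  x=19 (D, w=100) cum 232
⇒ x* = 8
y-coordinate, sorted with cumulative weight:
  y=1 (C, w=2) cum 2
  y=4 (B, w=40) cum 42
  y=13 (D, w=100) cum 142  ← median
  y=15 (A, w=90) cum 232
⇒ y* = 13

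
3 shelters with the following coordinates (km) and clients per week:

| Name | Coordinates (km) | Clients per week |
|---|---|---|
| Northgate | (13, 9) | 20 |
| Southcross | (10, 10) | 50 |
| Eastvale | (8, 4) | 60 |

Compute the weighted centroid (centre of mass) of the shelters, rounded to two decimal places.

The minimiser of Σwᵢ‖p−pᵢ‖² is the weighted centroid p* = (Σwᵢpᵢ)/(Σwᵢ).
Σwᵢ = 130.
Σwᵢxᵢ = 20·13 + 50·10 + 60·8 = 1240.
Σwᵢyᵢ = 20·9 + 50·10 + 60·4 = 920.
x* = 1240/130 = 9.54, y* = 920/130 = 7.08.

(9.54, 7.08)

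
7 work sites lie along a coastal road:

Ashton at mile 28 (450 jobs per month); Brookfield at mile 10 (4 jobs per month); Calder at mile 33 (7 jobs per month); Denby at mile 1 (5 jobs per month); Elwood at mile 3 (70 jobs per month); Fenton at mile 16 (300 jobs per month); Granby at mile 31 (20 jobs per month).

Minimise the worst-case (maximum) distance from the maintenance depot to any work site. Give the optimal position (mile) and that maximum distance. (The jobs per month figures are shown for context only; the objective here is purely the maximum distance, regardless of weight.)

The 1-center on a line is the midpoint of the two extreme points: leftmost at 1, rightmost at 33.
Optimal location = (1 + 33)/2 = 17; maximum distance = (33 − 1)/2 = 16.

location 17, max distance 16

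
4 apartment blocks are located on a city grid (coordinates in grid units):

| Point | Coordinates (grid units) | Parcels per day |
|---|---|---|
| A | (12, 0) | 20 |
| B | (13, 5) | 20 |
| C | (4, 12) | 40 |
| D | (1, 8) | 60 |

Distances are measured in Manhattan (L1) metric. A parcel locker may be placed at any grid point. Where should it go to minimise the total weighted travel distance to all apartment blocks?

Manhattan distance separates: Σwᵢ(|x−xᵢ|+|y−yᵢ|) = Σwᵢ|x−xᵢ| + Σwᵢ|y−yᵢ|, so x and y are optimised independently as 1-D weighted medians.
Total weight W = 140; half = 70.
x-coordinate, sorted with cumulative weight:
  x=1 (D, w=60) cum 60
  x=4 (C, w=40) cum 100  ← median
  x=12 (A, w=20) cum 120
  x=13 (B, w=20) cum 140
⇒ x* = 4
y-coordinate, sorted with cumulative weight:
  y=0 (A, w=20) cum 20
  y=5 (B, w=20) cum 40
  y=8 (D, w=60) cum 100  ← median
  y=12 (C, w=40) cum 140
⇒ y* = 8

(4, 8)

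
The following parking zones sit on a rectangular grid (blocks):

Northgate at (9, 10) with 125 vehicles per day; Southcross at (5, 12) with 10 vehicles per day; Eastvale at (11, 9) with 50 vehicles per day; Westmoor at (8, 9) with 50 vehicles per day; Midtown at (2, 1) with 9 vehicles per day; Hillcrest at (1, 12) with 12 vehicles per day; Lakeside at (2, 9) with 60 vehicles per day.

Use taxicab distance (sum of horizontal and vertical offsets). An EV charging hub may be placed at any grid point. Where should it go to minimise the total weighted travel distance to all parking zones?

(9, 9)

Manhattan distance separates: Σwᵢ(|x−xᵢ|+|y−yᵢ|) = Σwᵢ|x−xᵢ| + Σwᵢ|y−yᵢ|, so x and y are optimised independently as 1-D weighted medians.
Total weight W = 316; half = 158.
x-coordinate, sorted with cumulative weight:
  x=1 (Hillcrest, w=12) cum 12
  x=2 (Midtown, w=9) cum 21
  x=2 (Lakeside, w=60) cum 81
  x=5 (Southcross, w=10) cum 91
  x=8 (Westmoor, w=50) cum 141
  x=9 (Northgate, w=125) cum 266  ← median
  x=11 (Eastvale, w=50) cum 316
⇒ x* = 9
y-coordinate, sorted with cumulative weight:
  y=1 (Midtown, w=9) cum 9
  y=9 (Eastvale, w=50) cum 59
  y=9 (Westmoor, w=50) cum 109
  y=9 (Lakeside, w=60) cum 169  ← median
  y=10 (Northgate, w=125) cum 294
  y=12 (Southcross, w=10) cum 304
  y=12 (Hillcrest, w=12) cum 316
⇒ y* = 9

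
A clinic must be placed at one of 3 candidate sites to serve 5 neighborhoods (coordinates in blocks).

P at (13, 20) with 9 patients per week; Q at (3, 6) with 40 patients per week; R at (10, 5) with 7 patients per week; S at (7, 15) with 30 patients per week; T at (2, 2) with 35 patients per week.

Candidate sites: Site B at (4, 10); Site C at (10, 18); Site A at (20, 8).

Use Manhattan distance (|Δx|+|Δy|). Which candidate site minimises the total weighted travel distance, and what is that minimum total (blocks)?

Site B, total 1038 blocks

Total weighted distance at each candidate:
  Site B (4, 10): total = 1038
  Site C (10, 18): total = 1916
  Site A (20, 8): total = 2462
Minimum is at Site B with total 1038 blocks.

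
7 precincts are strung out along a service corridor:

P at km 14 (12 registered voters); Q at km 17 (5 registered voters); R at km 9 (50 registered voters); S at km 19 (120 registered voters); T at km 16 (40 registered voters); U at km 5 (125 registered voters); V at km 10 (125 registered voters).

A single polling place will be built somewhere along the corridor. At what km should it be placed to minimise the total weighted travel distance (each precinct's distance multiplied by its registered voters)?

For a sum of weighted absolute distances on a line, the optimum is the weighted median (not the mean). Total weight W = 477; half-weight = 238.5.
Sort by position and accumulate weight:
  km 5 (U, w=125) → cum 125
  km 9 (R, w=50) → cum 175
  km 10 (V, w=125) → cum 300  ≥ 238.5 → median here
  km 14 (P, w=12) → cum 312
  km 16 (T, w=40) → cum 352
  km 17 (Q, w=5) → cum 357
  km 19 (S, w=120) → cum 477
Optimal location: km 10.

x = 10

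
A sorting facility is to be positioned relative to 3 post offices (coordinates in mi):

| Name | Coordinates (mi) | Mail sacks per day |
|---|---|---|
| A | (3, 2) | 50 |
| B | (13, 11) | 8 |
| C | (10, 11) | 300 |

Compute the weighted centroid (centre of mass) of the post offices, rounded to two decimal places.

(9.09, 9.74)

The minimiser of Σwᵢ‖p−pᵢ‖² is the weighted centroid p* = (Σwᵢpᵢ)/(Σwᵢ).
Σwᵢ = 358.
Σwᵢxᵢ = 50·3 + 8·13 + 300·10 = 3254.
Σwᵢyᵢ = 50·2 + 8·11 + 300·11 = 3488.
x* = 3254/358 = 9.09, y* = 3488/358 = 9.74.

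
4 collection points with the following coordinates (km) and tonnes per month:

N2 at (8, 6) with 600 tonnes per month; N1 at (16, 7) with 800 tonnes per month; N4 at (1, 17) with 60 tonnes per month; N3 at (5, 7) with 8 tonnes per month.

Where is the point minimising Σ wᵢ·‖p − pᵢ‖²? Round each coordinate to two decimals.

The minimiser of Σwᵢ‖p−pᵢ‖² is the weighted centroid p* = (Σwᵢpᵢ)/(Σwᵢ).
Σwᵢ = 1468.
Σwᵢxᵢ = 600·8 + 800·16 + 60·1 + 8·5 = 17700.
Σwᵢyᵢ = 600·6 + 800·7 + 60·17 + 8·7 = 10276.
x* = 17700/1468 = 12.06, y* = 10276/1468 = 7.00.

(12.06, 7.00)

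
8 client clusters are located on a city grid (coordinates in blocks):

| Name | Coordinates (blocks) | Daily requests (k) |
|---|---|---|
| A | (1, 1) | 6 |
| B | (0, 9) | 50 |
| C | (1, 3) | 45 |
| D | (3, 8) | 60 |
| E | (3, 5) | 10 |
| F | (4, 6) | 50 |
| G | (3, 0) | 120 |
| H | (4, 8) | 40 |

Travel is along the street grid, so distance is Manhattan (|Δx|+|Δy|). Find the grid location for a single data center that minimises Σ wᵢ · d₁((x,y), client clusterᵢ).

(3, 6)

Manhattan distance separates: Σwᵢ(|x−xᵢ|+|y−yᵢ|) = Σwᵢ|x−xᵢ| + Σwᵢ|y−yᵢ|, so x and y are optimised independently as 1-D weighted medians.
Total weight W = 381; half = 190.5.
x-coordinate, sorted with cumulative weight:
  x=0 (B, w=50) cum 50
  x=1 (A, w=6) cum 56
  x=1 (C, w=45) cum 101
  x=3 (D, w=60) cum 161
  x=3 (E, w=10) cum 171
  x=3 (G, w=120) cum 291  ← median
  x=4 (F, w=50) cum 341
  x=4 (H, w=40) cum 381
⇒ x* = 3
y-coordinate, sorted with cumulative weight:
  y=0 (G, w=120) cum 120
  y=1 (A, w=6) cum 126
  y=3 (C, w=45) cum 171
  y=5 (E, w=10) cum 181
  y=6 (F, w=50) cum 231  ← median
  y=8 (D, w=60) cum 291
  y=8 (H, w=40) cum 331
  y=9 (B, w=50) cum 381
⇒ y* = 6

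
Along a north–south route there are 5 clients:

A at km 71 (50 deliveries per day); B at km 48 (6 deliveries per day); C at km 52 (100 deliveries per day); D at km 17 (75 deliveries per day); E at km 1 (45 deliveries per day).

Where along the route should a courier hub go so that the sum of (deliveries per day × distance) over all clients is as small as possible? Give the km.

For a sum of weighted absolute distances on a line, the optimum is the weighted median (not the mean). Total weight W = 276; half-weight = 138.
Sort by position and accumulate weight:
  km 1 (E, w=45) → cum 45
  km 17 (D, w=75) → cum 120
  km 48 (B, w=6) → cum 126
  km 52 (C, w=100) → cum 226  ≥ 138 → median here
  km 71 (A, w=50) → cum 276
Optimal location: km 52.

x = 52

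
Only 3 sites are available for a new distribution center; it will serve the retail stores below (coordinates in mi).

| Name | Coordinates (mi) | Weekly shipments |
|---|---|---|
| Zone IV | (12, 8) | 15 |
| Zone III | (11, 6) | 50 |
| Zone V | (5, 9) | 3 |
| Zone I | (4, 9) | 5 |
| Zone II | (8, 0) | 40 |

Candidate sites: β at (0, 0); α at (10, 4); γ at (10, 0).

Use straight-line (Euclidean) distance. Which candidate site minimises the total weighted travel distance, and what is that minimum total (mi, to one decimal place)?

Total weighted distance at each candidate:
  β (0, 0): total = 1243.0
  α (10, 4): total = 418.0
  γ (10, 0): total = 592.8
Minimum is at α with total 418.0 mi.

α, total 418.0 mi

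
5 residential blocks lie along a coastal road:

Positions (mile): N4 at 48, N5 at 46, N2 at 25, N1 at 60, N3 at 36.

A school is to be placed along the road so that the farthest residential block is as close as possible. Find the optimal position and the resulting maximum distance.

The 1-center on a line is the midpoint of the two extreme points: leftmost at 25, rightmost at 60.
Optimal location = (25 + 60)/2 = 42.5; maximum distance = (60 − 25)/2 = 17.5.

location 42.5, max distance 17.5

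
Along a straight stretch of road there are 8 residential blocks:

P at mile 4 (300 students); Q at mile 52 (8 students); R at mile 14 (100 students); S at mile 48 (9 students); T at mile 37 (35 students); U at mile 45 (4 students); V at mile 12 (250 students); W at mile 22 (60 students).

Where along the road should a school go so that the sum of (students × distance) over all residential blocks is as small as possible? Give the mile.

For a sum of weighted absolute distances on a line, the optimum is the weighted median (not the mean). Total weight W = 766; half-weight = 383.
Sort by position and accumulate weight:
  mile 4 (P, w=300) → cum 300
  mile 12 (V, w=250) → cum 550  ≥ 383 → median here
  mile 14 (R, w=100) → cum 650
  mile 22 (W, w=60) → cum 710
  mile 37 (T, w=35) → cum 745
  mile 45 (U, w=4) → cum 749
  mile 48 (S, w=9) → cum 758
  mile 52 (Q, w=8) → cum 766
Optimal location: mile 12.

x = 12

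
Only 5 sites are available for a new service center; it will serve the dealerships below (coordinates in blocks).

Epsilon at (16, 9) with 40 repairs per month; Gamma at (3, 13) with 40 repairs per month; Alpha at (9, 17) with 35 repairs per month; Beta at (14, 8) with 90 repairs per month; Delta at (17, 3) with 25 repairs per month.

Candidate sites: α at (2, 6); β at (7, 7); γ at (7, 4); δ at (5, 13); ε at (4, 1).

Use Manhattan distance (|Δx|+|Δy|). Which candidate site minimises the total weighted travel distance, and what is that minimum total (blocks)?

Total weighted distance at each candidate:
  α (2, 6): total = 3340
  β (7, 7): total = 2330
  γ (7, 4): total = 2870
  δ (5, 13): total = 2770
  ε (4, 1): total = 3960
Minimum is at β with total 2330 blocks.

β, total 2330 blocks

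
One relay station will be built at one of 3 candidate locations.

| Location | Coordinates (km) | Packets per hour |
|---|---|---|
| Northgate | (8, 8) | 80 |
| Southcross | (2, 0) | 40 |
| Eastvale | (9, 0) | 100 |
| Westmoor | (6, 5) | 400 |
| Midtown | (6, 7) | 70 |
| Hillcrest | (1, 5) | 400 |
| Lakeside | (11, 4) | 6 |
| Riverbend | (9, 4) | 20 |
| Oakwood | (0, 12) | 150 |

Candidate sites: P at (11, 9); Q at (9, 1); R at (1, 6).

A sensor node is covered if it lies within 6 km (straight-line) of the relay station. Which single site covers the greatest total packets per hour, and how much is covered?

R, covering 870

Coverage radius r = 6 km; a point is covered iff (Δx)²+(Δy)² ≤ 6² = 36.
  P (11, 9): covers {Northgate, Midtown, Lakeside, Riverbend} → 176
  Q (9, 1): covers {Eastvale, Westmoor, Lakeside, Riverbend} → 526
  R (1, 6): covers {Westmoor, Midtown, Hillcrest} → 870
Maximum coverage at R: 870 packets per hour.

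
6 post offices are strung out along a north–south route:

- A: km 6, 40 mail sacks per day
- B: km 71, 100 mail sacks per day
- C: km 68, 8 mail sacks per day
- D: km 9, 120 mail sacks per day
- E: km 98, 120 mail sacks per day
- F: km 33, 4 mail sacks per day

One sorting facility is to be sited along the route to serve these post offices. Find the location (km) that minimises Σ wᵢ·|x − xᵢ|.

For a sum of weighted absolute distances on a line, the optimum is the weighted median (not the mean). Total weight W = 392; half-weight = 196.
Sort by position and accumulate weight:
  km 6 (A, w=40) → cum 40
  km 9 (D, w=120) → cum 160
  km 33 (F, w=4) → cum 164
  km 68 (C, w=8) → cum 172
  km 71 (B, w=100) → cum 272  ≥ 196 → median here
  km 98 (E, w=120) → cum 392
Optimal location: km 71.

x = 71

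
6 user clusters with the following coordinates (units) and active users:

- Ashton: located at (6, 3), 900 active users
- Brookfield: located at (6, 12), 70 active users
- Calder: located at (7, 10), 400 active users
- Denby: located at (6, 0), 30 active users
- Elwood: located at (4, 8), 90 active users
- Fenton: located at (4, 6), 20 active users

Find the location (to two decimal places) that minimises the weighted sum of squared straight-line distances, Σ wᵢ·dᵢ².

The minimiser of Σwᵢ‖p−pᵢ‖² is the weighted centroid p* = (Σwᵢpᵢ)/(Σwᵢ).
Σwᵢ = 1510.
Σwᵢxᵢ = 900·6 + 70·6 + 400·7 + 30·6 + 90·4 + 20·4 = 9240.
Σwᵢyᵢ = 900·3 + 70·12 + 400·10 + 30·0 + 90·8 + 20·6 = 8380.
x* = 9240/1510 = 6.12, y* = 8380/1510 = 5.55.

(6.12, 5.55)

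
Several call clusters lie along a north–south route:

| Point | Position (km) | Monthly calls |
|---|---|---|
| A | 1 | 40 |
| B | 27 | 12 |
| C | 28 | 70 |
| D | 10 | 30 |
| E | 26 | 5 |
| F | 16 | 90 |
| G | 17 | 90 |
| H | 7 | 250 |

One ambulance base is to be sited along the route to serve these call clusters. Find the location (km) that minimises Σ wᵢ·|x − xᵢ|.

x = 10

For a sum of weighted absolute distances on a line, the optimum is the weighted median (not the mean). Total weight W = 587; half-weight = 293.5.
Sort by position and accumulate weight:
  km 1 (A, w=40) → cum 40
  km 7 (H, w=250) → cum 290
  km 10 (D, w=30) → cum 320  ≥ 293.5 → median here
  km 16 (F, w=90) → cum 410
  km 17 (G, w=90) → cum 500
  km 26 (E, w=5) → cum 505
  km 27 (B, w=12) → cum 517
  km 28 (C, w=70) → cum 587
Optimal location: km 10.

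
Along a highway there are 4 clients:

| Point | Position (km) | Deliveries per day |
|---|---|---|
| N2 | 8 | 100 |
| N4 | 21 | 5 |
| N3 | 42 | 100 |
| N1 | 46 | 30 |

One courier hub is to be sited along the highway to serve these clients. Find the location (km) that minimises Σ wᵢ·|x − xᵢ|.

For a sum of weighted absolute distances on a line, the optimum is the weighted median (not the mean). Total weight W = 235; half-weight = 117.5.
Sort by position and accumulate weight:
  km 8 (N2, w=100) → cum 100
  km 21 (N4, w=5) → cum 105
  km 42 (N3, w=100) → cum 205  ≥ 117.5 → median here
  km 46 (N1, w=30) → cum 235
Optimal location: km 42.

x = 42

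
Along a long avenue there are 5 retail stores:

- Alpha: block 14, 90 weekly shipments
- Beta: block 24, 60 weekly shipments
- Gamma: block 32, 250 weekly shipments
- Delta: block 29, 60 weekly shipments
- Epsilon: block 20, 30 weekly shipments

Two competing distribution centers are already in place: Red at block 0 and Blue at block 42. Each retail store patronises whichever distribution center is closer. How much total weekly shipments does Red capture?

The indifferent point is the midpoint (0+42)/2 = 21; retail stores left of it (closer to Red at 0) go to Red, those right go to Blue.
  Alpha at 14 (w=90) → Red
  Epsilon at 20 (w=30) → Red
  Beta at 24 (w=60) → Blue
  Delta at 29 (w=60) → Blue
  Gamma at 32 (w=250) → Blue
Red captures 120; Blue captures 370.

120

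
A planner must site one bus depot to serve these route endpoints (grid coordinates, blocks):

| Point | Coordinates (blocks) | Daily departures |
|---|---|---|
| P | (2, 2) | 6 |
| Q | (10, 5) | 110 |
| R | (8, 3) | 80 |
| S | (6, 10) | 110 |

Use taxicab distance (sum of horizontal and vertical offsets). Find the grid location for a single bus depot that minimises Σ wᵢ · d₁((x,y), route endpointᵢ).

Manhattan distance separates: Σwᵢ(|x−xᵢ|+|y−yᵢ|) = Σwᵢ|x−xᵢ| + Σwᵢ|y−yᵢ|, so x and y are optimised independently as 1-D weighted medians.
Total weight W = 306; half = 153.
x-coordinate, sorted with cumulative weight:
  x=2 (P, w=6) cum 6
  x=6 (S, w=110) cum 116
  x=8 (R, w=80) cum 196  ← median
  x=10 (Q, w=110) cum 306
⇒ x* = 8
y-coordinate, sorted with cumulative weight:
  y=2 (P, w=6) cum 6
  y=3 (R, w=80) cum 86
  y=5 (Q, w=110) cum 196  ← median
  y=10 (S, w=110) cum 306
⇒ y* = 5

(8, 5)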